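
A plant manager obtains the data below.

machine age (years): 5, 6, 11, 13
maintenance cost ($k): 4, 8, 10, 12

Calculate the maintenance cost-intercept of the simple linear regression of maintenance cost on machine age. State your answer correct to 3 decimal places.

1.363

n = 4, Σx = 35, Σy = 34, Σxy = 334, Σx² = 351
Sxx = Σx² − (Σx)²/n = 351 − 306.25 = 44.75
Sxy = Σxy − (Σx)(Σy)/n = 334 − 297.5 = 36.5
b = Sxy/Sxx = 36.5/44.75 = 0.815642
a = ȳ − b·x̄ = 8.5 − 0.815642·8.75 = 1.363128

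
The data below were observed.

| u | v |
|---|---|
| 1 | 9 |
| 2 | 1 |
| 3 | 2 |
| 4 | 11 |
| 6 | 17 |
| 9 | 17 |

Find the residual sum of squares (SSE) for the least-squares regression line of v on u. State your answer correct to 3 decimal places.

n = 6, Σx = 25, Σy = 57, Σxy = 316, Σx² = 147, Σy² = 785
Sxx = Σx² − (Σx)²/n = 147 − 104.166667 = 42.833333
Sxy = Σxy − (Σx)(Σy)/n = 316 − 237.5 = 78.5
Syy = Σy² − (Σy)²/n = 785 − 541.5 = 243.5
b = Sxy/Sxx = 78.5/42.833333 = 1.832685
SSE = Syy − b·Sxy = 243.5 − 1.832685·78.5 = 99.634241

99.634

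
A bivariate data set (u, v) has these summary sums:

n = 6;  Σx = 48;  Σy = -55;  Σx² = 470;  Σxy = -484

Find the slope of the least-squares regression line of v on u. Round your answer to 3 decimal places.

-0.512

Sxx = Σx² − (Σx)²/n = 470 − 384 = 86
Sxy = Σxy − (Σx)(Σy)/n = -484 − (-440) = -44
b = Sxy/Sxx = -44/86 = -0.511628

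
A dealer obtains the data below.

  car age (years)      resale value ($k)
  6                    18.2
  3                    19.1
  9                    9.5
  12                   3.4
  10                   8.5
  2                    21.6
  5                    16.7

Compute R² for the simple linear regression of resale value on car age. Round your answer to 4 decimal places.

0.9515

n = 7, Σx = 47, Σy = 97, Σxy = 504.5, Σx² = 399, Σy² = 1615.56
Sxx = Σx² − (Σx)²/n = 399 − 315.571429 = 83.428571
Sxy = Σxy − (Σx)(Σy)/n = 504.5 − 651.285714 = -146.785714
Syy = Σy² − (Σy)²/n = 1615.56 − 1344.142857 = 271.417143
R² = Sxy²/(Sxx·Syy) = (-146.785714)²/(83.428571·271.417143) = 0.951515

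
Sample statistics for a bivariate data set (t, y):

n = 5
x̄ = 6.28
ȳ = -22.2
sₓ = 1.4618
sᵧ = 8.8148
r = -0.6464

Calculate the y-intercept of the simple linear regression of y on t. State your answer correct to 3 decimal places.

2.279

b = r · sᵧ/sₓ = -0.6464 · 8.8148/1.4618 = -3.897857
a = ȳ − b·x̄ = -22.2 − (-3.897857)·6.28 = 2.278539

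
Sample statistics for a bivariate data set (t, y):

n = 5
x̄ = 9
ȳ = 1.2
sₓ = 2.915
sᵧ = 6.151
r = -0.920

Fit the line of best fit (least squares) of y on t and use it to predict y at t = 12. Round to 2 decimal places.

b = r · sᵧ/sₓ = -0.92 · 6.151/2.915 = -1.941310
a = ȳ − b·x̄ = 1.2 − (-1.941310)·9 = 18.671794
ŷ(12) = a + b·12 = 18.671794 + (-1.941310)·12 = -4.623931

-4.62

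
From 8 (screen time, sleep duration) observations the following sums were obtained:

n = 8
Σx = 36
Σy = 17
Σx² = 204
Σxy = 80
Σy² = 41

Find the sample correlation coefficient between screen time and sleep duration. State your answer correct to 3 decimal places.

Sxx = Σx² − (Σx)²/n = 204 − 162 = 42
Sxy = Σxy − (Σx)(Σy)/n = 80 − 76.5 = 3.5
Syy = Σy² − (Σy)²/n = 41 − 36.125 = 4.875
r = Sxy/√(Sxx·Syy) = 3.5/√(204.75) = 3.5/14.309088 = 0.244600

0.245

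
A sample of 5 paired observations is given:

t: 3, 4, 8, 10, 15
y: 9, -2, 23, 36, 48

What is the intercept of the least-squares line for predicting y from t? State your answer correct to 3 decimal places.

-8.774

n = 5, Σx = 40, Σy = 114, Σxy = 1283, Σx² = 414
Sxx = Σx² − (Σx)²/n = 414 − 320 = 94
Sxy = Σxy − (Σx)(Σy)/n = 1283 − 912 = 371
b = Sxy/Sxx = 371/94 = 3.946809
a = ȳ − b·x̄ = 22.8 − 3.946809·8 = -8.774468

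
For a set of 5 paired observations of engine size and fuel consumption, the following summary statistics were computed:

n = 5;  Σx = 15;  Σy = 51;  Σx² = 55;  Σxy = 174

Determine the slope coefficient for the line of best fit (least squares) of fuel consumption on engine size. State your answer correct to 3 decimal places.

Sxx = Σx² − (Σx)²/n = 55 − 45 = 10
Sxy = Σxy − (Σx)(Σy)/n = 174 − 153 = 21
b = Sxy/Sxx = 21/10 = 2.1

2.100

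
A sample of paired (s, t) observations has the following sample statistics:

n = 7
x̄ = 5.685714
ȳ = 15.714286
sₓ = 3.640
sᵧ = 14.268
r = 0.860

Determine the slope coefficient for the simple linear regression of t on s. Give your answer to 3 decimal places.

3.371

b = r · sᵧ/sₓ = 0.86 · 14.268/3.64 = 3.371011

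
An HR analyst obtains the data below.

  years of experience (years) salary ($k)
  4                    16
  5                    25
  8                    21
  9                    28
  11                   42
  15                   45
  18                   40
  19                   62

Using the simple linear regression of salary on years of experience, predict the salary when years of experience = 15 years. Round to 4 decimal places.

n = 8, Σx = 89, Σy = 279, Σxy = 3644, Σx² = 1217
Sxx = Σx² − (Σx)²/n = 1217 − 990.125 = 226.875
Sxy = Σxy − (Σx)(Σy)/n = 3644 − 3103.875 = 540.125
b = Sxy/Sxx = 540.125/226.875 = 2.380716
a = ȳ − b·x̄ = 34.875 − 2.380716·11.125 = 8.389532
ŷ(15) = a + b·15 = 8.389532 + 2.380716·15 = 44.100275

44.1003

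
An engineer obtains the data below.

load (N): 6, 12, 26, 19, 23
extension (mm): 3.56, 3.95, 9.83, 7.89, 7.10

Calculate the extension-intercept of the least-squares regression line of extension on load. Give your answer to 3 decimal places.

1.214

n = 5, Σx = 86, Σy = 32.33, Σxy = 637.55, Σx² = 1746
Sxx = Σx² − (Σx)²/n = 1746 − 1479.2 = 266.8
Sxy = Σxy − (Σx)(Σy)/n = 637.55 − 556.076 = 81.474
b = Sxy/Sxx = 81.474/266.8 = 0.305375
a = ȳ − b·x̄ = 6.466 − 0.305375·17.2 = 1.213553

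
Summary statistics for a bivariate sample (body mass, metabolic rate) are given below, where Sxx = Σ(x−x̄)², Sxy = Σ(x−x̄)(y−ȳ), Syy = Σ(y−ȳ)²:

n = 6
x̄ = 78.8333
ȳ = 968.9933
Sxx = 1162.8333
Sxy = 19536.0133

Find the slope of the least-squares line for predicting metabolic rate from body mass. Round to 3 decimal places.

b = Sxy/Sxx = 19536.0133/1162.8333 = 16.800356

16.800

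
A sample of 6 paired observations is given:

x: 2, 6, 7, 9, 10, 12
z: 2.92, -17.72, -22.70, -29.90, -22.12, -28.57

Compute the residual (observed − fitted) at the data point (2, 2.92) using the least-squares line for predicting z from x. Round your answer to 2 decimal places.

5.31

n = 6, Σx = 46, Σy = -118.09, Σxy = -1092.52, Σx² = 414
Sxx = Σx² − (Σx)²/n = 414 − 352.666667 = 61.333333
Sxy = Σxy − (Σx)(Σy)/n = -1092.52 − (-905.356667) = -187.163333
b = Sxy/Sxx = -187.163333/61.333333 = -3.051576
a = ȳ − b·x̄ = -19.681667 − (-3.051576)·7.666667 = 3.71375
ŷ(2) = 3.71375 + (-3.051576)·2 = -2.389402
residual = y − ŷ = 2.92 − (-2.389402) = 5.309402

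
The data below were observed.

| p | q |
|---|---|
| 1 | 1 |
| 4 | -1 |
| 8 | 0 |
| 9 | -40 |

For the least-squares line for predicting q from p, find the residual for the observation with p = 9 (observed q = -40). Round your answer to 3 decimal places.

-17.793

n = 4, Σx = 22, Σy = -40, Σxy = -363, Σx² = 162
Sxx = Σx² − (Σx)²/n = 162 − 121 = 41
Sxy = Σxy − (Σx)(Σy)/n = -363 − (-220) = -143
b = Sxy/Sxx = -143/41 = -3.487805
a = ȳ − b·x̄ = -10 − (-3.487805)·5.5 = 9.182927
ŷ(9) = 9.182927 + (-3.487805)·9 = -22.207317
residual = y − ŷ = -40 − (-22.207317) = -17.792683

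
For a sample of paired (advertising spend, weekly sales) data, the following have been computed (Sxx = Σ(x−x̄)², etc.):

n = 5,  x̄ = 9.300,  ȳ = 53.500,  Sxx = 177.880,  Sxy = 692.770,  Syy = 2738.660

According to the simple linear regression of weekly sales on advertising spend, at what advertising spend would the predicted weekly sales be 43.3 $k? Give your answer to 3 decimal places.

b = Sxy/Sxx = 692.77/177.88 = 3.894592
a = ȳ − b·x̄ = 53.5 − 3.894592·9.3 = 17.280296
Set a + b·x = 43.3: x = (43.3 − 17.280296) / 3.894592 = 6.680984

6.681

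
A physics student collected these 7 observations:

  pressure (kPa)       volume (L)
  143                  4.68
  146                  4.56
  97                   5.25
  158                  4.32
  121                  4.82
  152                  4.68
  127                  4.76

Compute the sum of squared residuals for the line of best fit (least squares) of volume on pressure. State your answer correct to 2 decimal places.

0.06

n = 7, Σx = 944, Σy = 33.07, Σxy = 4425.91, Σx² = 130012, Σy² = 156.7133
Sxx = Σx² − (Σx)²/n = 130012 − 127305.142857 = 2706.857143
Sxy = Σxy − (Σx)(Σy)/n = 4425.91 − 4459.725714 = -33.815714
Syy = Σy² − (Σy)²/n = 156.7133 − 156.232129 = 0.481171
b = Sxy/Sxx = -33.815714/2706.857143 = -0.012493
SSE = Syy − b·Sxy = 0.481171 − (-0.012493)·(-33.815714) = 0.058725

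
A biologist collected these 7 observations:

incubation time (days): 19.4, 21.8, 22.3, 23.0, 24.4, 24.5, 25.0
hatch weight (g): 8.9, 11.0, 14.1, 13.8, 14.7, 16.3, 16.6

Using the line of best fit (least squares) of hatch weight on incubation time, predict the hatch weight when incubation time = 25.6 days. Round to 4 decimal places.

n = 7, Σx = 160.4, Σy = 95.4, Σxy = 2217.32, Σx² = 3698.5
Sxx = Σx² − (Σx)²/n = 3698.5 − 3675.451429 = 23.048571
Sxy = Σxy − (Σx)(Σy)/n = 2217.32 − 2186.022857 = 31.297143
b = Sxy/Sxx = 31.297143/23.048571 = 1.357878
a = ȳ − b·x̄ = 13.628571 − 1.357878·22.914286 = -17.486228
ŷ(25.6) = a + b·25.6 = -17.486228 + 1.357878·25.6 = 17.275443

17.2754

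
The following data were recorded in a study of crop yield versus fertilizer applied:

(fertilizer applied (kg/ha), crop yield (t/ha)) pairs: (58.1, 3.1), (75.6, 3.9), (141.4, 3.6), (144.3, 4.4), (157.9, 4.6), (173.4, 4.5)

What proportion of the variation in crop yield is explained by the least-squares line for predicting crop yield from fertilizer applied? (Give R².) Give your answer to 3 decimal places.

0.633

n = 6, Σx = 750.7, Σy = 24.1, Σxy = 3125.55, Σx² = 104907.39, Σy² = 98.55
Sxx = Σx² − (Σx)²/n = 104907.39 − 93925.081667 = 10982.308333
Sxy = Σxy − (Σx)(Σy)/n = 3125.55 − 3015.311667 = 110.238333
Syy = Σy² − (Σy)²/n = 98.55 − 96.801667 = 1.748333
R² = Sxy²/(Sxx·Syy) = (110.238333)²/(10982.308333·1.748333) = 0.632918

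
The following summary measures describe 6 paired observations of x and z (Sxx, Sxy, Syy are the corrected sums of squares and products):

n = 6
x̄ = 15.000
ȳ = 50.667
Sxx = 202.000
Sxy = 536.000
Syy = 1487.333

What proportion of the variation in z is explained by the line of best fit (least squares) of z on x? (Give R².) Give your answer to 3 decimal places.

R² = Sxy²/(Sxx·Syy) = (536)²/(202·1487.333) = 0.956247

0.956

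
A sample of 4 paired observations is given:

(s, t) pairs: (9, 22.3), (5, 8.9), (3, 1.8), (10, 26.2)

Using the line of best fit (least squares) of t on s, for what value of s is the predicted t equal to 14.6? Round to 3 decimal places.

n = 4, Σx = 27, Σy = 59.2, Σxy = 512.6, Σx² = 215
Sxx = Σx² − (Σx)²/n = 215 − 182.25 = 32.75
Sxy = Σxy − (Σx)(Σy)/n = 512.6 − 399.6 = 113
b = Sxy/Sxx = 113/32.75 = 3.450382
a = ȳ − b·x̄ = 14.8 − 3.450382·6.75 = -8.490076
Set a + b·x = 14.6: x = (14.6 − (-8.490076)) / 3.450382 = 6.692035

6.692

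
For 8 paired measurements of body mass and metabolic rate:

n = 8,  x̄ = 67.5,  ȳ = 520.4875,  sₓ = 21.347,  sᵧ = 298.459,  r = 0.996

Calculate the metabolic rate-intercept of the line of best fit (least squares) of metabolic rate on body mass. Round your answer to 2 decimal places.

b = r · sᵧ/sₓ = 0.996 · 298.459/21.347 = 13.925384
a = ȳ − b·x̄ = 520.4875 − 13.925384·67.5 = -419.475894

-419.48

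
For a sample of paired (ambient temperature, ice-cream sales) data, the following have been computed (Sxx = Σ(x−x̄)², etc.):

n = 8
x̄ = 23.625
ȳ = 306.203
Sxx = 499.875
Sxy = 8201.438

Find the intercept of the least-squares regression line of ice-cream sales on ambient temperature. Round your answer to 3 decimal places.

-81.412

b = Sxy/Sxx = 8201.438/499.875 = 16.406978
a = ȳ − b·x̄ = 306.203 − 16.406978·23.625 = -81.411849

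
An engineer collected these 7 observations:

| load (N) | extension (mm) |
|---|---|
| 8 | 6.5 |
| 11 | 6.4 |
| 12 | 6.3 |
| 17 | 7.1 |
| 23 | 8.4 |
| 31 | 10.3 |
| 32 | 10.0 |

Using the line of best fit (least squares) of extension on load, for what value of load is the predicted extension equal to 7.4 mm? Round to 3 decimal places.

16.508

n = 7, Σx = 134, Σy = 55, Σxy = 1151.2, Σx² = 3132
Sxx = Σx² − (Σx)²/n = 3132 − 2565.142857 = 566.857143
Sxy = Σxy − (Σx)(Σy)/n = 1151.2 − 1052.857143 = 98.342857
b = Sxy/Sxx = 98.342857/566.857143 = 0.173488
a = ȳ − b·x̄ = 7.857143 − 0.173488·19.142857 = 4.536089
Set a + b·x = 7.4: x = (7.4 − 4.536089) / 0.173488 = 16.507844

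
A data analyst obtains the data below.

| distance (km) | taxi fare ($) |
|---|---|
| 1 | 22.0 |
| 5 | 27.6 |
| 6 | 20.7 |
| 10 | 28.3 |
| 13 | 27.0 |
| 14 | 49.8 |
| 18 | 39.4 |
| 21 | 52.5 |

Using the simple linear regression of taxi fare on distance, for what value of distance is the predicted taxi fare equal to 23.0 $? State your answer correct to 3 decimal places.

4.070

n = 8, Σx = 88, Σy = 267.3, Σxy = 3427.1, Σx² = 1292
Sxx = Σx² − (Σx)²/n = 1292 − 968 = 324
Sxy = Σxy − (Σx)(Σy)/n = 3427.1 − 2940.3 = 486.8
b = Sxy/Sxx = 486.8/324 = 1.502469
a = ȳ − b·x̄ = 33.4125 − 1.502469·11 = 16.885340
Set a + b·x = 23.0: x = (23.0 − 16.885340) / 1.502469 = 4.069741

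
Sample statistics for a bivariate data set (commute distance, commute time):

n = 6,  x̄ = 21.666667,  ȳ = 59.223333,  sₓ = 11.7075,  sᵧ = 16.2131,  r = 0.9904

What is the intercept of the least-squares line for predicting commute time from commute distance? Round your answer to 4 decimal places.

29.5064

b = r · sᵧ/sₓ = 0.9904 · 16.2131/11.7075 = 1.371553
a = ȳ − b·x̄ = 59.223333 − 1.371553·21.666667 = 29.506356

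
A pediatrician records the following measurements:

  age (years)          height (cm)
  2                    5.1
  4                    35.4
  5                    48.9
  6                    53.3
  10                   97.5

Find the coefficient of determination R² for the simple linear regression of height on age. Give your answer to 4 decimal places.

n = 5, Σx = 27, Σy = 240.2, Σxy = 1691.1, Σx² = 181, Σy² = 16017.52
Sxx = Σx² − (Σx)²/n = 181 − 145.8 = 35.2
Sxy = Σxy − (Σx)(Σy)/n = 1691.1 − 1297.08 = 394.02
Syy = Σy² − (Σy)²/n = 16017.52 − 11539.208 = 4478.312
R² = Sxy²/(Sxx·Syy) = (394.02)²/(35.2·4478.312) = 0.984871

0.9849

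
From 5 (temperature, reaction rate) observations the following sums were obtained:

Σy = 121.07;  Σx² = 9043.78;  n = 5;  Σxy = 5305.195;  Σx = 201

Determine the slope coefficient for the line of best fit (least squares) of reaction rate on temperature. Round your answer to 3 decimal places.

Sxx = Σx² − (Σx)²/n = 9043.78 − 8080.2 = 963.58
Sxy = Σxy − (Σx)(Σy)/n = 5305.195 − 4867.014 = 438.181
b = Sxy/Sxx = 438.181/963.58 = 0.454743

0.455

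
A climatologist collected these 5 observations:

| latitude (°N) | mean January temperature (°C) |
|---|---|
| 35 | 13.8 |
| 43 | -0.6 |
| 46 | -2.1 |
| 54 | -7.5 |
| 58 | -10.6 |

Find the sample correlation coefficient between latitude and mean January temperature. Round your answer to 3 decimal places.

n = 5, Σx = 236, Σy = -7, Σxy = -659.2, Σx² = 11470, Σy² = 363.82
Sxx = Σx² − (Σx)²/n = 11470 − 11139.2 = 330.8
Sxy = Σxy − (Σx)(Σy)/n = -659.2 − (-330.4) = -328.8
Syy = Σy² − (Σy)²/n = 363.82 − 9.8 = 354.02
r = Sxy/√(Sxx·Syy) = -328.8/√(117109.816) = -328.8/342.213115 = -0.960805

-0.961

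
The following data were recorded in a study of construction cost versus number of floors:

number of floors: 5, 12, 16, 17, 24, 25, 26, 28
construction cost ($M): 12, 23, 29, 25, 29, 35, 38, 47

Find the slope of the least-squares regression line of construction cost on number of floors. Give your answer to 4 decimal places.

n = 8, Σx = 153, Σy = 238, Σxy = 5100, Σx² = 3375
Sxx = Σx² − (Σx)²/n = 3375 − 2926.125 = 448.875
Sxy = Σxy − (Σx)(Σy)/n = 5100 − 4551.75 = 548.25
b = Sxy/Sxx = 548.25/448.875 = 1.221387

1.2214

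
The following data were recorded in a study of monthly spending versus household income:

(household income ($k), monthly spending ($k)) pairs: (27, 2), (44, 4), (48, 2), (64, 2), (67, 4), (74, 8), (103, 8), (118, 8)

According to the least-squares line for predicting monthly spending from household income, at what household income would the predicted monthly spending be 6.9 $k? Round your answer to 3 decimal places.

96.174

n = 8, Σx = 545, Σy = 38, Σxy = 3082, Σx² = 43563
Sxx = Σx² − (Σx)²/n = 43563 − 37128.125 = 6434.875
Sxy = Σxy − (Σx)(Σy)/n = 3082 − 2588.75 = 493.25
b = Sxy/Sxx = 493.25/6434.875 = 0.076653
a = ȳ − b·x̄ = 4.75 − 0.076653·68.125 = -0.471959
Set a + b·x = 6.9: x = (6.9 − (-0.471959)) / 0.076653 = 96.173619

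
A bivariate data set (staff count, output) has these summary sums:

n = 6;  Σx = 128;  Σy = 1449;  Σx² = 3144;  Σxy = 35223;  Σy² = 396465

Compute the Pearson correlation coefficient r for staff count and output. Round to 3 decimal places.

0.983

Sxx = Σx² − (Σx)²/n = 3144 − 2730.666667 = 413.333333
Sxy = Σxy − (Σx)(Σy)/n = 35223 − 30912 = 4311
Syy = Σy² − (Σy)²/n = 396465 − 349933.5 = 46531.5
r = Sxy/√(Sxx·Syy) = 4311/√(19233020) = 4311/4385.546716 = 0.983002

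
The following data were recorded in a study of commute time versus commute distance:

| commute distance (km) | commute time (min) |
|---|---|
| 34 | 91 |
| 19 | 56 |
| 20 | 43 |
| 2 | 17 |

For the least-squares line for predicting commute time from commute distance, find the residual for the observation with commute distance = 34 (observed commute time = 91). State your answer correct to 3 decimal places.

4.565

n = 4, Σx = 75, Σy = 207, Σxy = 5052, Σx² = 1921
Sxx = Σx² − (Σx)²/n = 1921 − 1406.25 = 514.75
Sxy = Σxy − (Σx)(Σy)/n = 5052 − 3881.25 = 1170.75
b = Sxy/Sxx = 1170.75/514.75 = 2.274405
a = ȳ − b·x̄ = 51.75 − 2.274405·18.75 = 9.104905
ŷ(34) = 9.104905 + 2.274405·34 = 86.434677
residual = y − ŷ = 91 − 86.434677 = 4.565323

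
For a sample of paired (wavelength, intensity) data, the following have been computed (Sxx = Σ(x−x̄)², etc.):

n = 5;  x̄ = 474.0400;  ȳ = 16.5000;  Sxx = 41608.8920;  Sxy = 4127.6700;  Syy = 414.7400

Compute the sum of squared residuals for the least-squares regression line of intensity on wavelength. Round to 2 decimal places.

b = Sxy/Sxx = 4127.67/41608.892 = 0.099202
SSE = Syy − b·Sxy = 414.74 − 0.099202·4127.67 = 5.268399

5.27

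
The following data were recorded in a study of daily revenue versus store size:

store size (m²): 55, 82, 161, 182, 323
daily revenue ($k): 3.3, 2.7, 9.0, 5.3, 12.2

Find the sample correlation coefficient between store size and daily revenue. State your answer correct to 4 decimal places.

0.9085

n = 5, Σx = 803, Σy = 32.5, Σxy = 6757.1, Σx² = 173123, Σy² = 276.11
Sxx = Σx² − (Σx)²/n = 173123 − 128961.8 = 44161.2
Sxy = Σxy − (Σx)(Σy)/n = 6757.1 − 5219.5 = 1537.6
Syy = Σy² − (Σy)²/n = 276.11 − 211.25 = 64.86
r = Sxy/√(Sxx·Syy) = 1537.6/√(2864295.432) = 1537.6/1692.422947 = 0.908520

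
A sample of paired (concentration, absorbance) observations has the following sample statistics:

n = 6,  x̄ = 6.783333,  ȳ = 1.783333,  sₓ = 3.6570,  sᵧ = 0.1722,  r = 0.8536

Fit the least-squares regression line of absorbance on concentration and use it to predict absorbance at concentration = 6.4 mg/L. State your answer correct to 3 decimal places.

1.768

b = r · sᵧ/sₓ = 0.8536 · 0.1722/3.657 = 0.040194
a = ȳ − b·x̄ = 1.783333 − 0.040194·6.783333 = 1.510683
ŷ(6.4) = a + b·6.4 = 1.510683 + 0.040194·6.4 = 1.767925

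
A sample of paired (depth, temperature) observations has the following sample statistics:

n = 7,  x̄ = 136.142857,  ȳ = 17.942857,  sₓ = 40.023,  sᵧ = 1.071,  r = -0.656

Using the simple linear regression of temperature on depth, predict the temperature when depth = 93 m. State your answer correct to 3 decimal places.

18.700

b = r · sᵧ/sₓ = -0.656 · 1.071/40.023 = -0.017554
a = ȳ − b·x̄ = 17.942857 − (-0.017554)·136.142857 = 20.332750
ŷ(93) = a + b·93 = 20.332750 + (-0.017554)·93 = 18.700200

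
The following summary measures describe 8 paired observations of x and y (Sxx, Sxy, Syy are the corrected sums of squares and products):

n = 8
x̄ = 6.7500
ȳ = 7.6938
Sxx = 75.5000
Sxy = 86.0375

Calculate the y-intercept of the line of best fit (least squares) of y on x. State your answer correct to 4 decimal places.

b = Sxy/Sxx = 86.0375/75.5 = 1.139570
a = ȳ − b·x̄ = 7.6938 − 1.139570·6.75 = 0.001706

0.0017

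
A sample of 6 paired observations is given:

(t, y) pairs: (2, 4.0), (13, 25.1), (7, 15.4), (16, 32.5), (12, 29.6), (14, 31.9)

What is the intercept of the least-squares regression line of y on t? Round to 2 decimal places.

0.50

n = 6, Σx = 64, Σy = 138.5, Σxy = 1763.9, Σx² = 818
Sxx = Σx² − (Σx)²/n = 818 − 682.666667 = 135.333333
Sxy = Σxy − (Σx)(Σy)/n = 1763.9 − 1477.333333 = 286.566667
b = Sxy/Sxx = 286.566667/135.333333 = 2.117488
a = ȳ − b·x̄ = 23.083333 − 2.117488·10.666667 = 0.496798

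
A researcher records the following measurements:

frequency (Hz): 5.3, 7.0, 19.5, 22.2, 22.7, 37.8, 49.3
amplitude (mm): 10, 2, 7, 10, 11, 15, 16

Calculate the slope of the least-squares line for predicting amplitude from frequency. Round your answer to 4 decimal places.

0.2477

n = 7, Σx = 163.8, Σy = 71, Σxy = 2031, Σx² = 5324.8
Sxx = Σx² − (Σx)²/n = 5324.8 − 3832.92 = 1491.88
Sxy = Σxy − (Σx)(Σy)/n = 2031 − 1661.4 = 369.6
b = Sxy/Sxx = 369.6/1491.88 = 0.247741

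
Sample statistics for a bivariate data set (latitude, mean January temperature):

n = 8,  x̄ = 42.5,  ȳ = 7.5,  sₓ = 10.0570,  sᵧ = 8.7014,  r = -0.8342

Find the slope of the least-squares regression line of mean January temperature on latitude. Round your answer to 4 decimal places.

b = r · sᵧ/sₓ = -0.8342 · 8.7014/10.057 = -0.721757

-0.7218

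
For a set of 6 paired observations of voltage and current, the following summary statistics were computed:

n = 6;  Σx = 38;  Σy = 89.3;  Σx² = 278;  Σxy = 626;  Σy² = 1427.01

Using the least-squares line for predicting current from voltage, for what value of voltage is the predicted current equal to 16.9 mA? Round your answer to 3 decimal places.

7.579

Sxx = Σx² − (Σx)²/n = 278 − 240.666667 = 37.333333
Sxy = Σxy − (Σx)(Σy)/n = 626 − 565.566667 = 60.433333
b = Sxy/Sxx = 60.433333/37.333333 = 1.61875
a = ȳ − b·x̄ = 14.883333 − 1.61875·6.333333 = 4.63125
Set a + b·x = 16.9: x = (16.9 − 4.63125) / 1.61875 = 7.579151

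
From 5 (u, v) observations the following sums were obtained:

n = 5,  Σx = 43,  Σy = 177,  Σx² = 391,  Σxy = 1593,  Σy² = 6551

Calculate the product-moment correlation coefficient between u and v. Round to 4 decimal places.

0.9105

Sxx = Σx² − (Σx)²/n = 391 − 369.8 = 21.2
Sxy = Σxy − (Σx)(Σy)/n = 1593 − 1522.2 = 70.8
Syy = Σy² − (Σy)²/n = 6551 − 6265.8 = 285.2
r = Sxy/√(Sxx·Syy) = 70.8/√(6046.24) = 70.8/77.757572 = 0.910522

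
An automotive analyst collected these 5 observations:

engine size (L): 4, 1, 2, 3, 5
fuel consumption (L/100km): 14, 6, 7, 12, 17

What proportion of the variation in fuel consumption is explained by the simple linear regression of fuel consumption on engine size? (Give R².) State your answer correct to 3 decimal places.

0.969

n = 5, Σx = 15, Σy = 56, Σxy = 197, Σx² = 55, Σy² = 714
Sxx = Σx² − (Σx)²/n = 55 − 45 = 10
Sxy = Σxy − (Σx)(Σy)/n = 197 − 168 = 29
Syy = Σy² − (Σy)²/n = 714 − 627.2 = 86.8
R² = Sxy²/(Sxx·Syy) = (29)²/(10·86.8) = 0.968894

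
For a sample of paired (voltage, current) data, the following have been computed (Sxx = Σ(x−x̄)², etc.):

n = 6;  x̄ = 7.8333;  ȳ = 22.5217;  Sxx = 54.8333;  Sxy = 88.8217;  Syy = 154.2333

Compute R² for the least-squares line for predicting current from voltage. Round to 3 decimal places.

0.933

R² = Sxy²/(Sxx·Syy) = (88.8217)²/(54.8333·154.2333) = 0.932858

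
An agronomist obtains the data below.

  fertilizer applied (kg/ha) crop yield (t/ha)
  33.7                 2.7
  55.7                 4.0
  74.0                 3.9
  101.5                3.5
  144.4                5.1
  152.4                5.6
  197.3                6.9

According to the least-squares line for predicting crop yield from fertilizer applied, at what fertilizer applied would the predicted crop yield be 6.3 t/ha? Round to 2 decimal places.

186.25

n = 7, Σx = 759, Σy = 31.7, Σxy = 3908.89, Σx² = 103020.84
Sxx = Σx² − (Σx)²/n = 103020.84 − 82297.285714 = 20723.554286
Sxy = Σxy − (Σx)(Σy)/n = 3908.89 − 3437.185714 = 471.704286
b = Sxy/Sxx = 471.704286/20723.554286 = 0.022762
a = ȳ − b·x̄ = 4.528571 − 0.022762·108.428571 = 2.060548
Set a + b·x = 6.3: x = (6.3 − 2.060548) / 0.022762 = 186.253381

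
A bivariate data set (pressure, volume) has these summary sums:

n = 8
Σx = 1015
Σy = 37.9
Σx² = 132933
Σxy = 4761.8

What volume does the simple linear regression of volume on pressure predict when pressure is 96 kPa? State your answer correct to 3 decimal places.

Sxx = Σx² − (Σx)²/n = 132933 − 128778.125 = 4154.875
Sxy = Σxy − (Σx)(Σy)/n = 4761.8 − 4808.5625 = -46.7625
b = Sxy/Sxx = -46.7625/4154.875 = -0.011255
a = ȳ − b·x̄ = 4.7375 − (-0.011255)·126.875 = 6.165459
ŷ(96) = a + b·96 = 6.165459 + (-0.011255)·96 = 5.084994

5.085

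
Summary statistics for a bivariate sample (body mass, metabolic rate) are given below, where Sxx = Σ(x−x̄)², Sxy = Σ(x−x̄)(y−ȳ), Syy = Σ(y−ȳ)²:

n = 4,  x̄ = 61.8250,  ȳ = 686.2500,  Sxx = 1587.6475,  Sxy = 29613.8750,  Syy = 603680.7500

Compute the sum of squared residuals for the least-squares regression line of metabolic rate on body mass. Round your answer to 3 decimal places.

b = Sxy/Sxx = 29613.875/1587.6475 = 18.652676
SSE = Syy − b·Sxy = 603680.75 − 18.652676·29613.875 = 51302.723697

51302.724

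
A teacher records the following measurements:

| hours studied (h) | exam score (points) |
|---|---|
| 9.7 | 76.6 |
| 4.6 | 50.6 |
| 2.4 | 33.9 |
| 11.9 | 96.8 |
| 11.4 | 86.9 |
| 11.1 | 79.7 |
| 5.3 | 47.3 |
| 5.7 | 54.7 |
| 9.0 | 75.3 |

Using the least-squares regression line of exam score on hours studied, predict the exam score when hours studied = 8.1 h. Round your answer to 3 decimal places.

68.059

n = 9, Σx = 71.1, Σy = 601.8, Σxy = 5324.57, Σx² = 657.37
Sxx = Σx² − (Σx)²/n = 657.37 − 561.69 = 95.68
Sxy = Σxy − (Σx)(Σy)/n = 5324.57 − 4754.22 = 570.35
b = Sxy/Sxx = 570.35/95.68 = 5.961016
a = ȳ − b·x̄ = 66.866667 − 5.961016·7.9 = 19.774641
ŷ(8.1) = a + b·8.1 = 19.774641 + 5.961016·8.1 = 68.058870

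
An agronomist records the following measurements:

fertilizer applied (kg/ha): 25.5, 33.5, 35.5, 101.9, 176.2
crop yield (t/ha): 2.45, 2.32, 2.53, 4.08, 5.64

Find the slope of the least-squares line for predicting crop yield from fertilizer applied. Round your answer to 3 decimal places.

0.022

n = 5, Σx = 372.6, Σy = 17.02, Σxy = 1639.53, Σx² = 44462.8
Sxx = Σx² − (Σx)²/n = 44462.8 − 27766.152 = 16696.648
Sxy = Σxy − (Σx)(Σy)/n = 1639.53 − 1268.3304 = 371.1996
b = Sxy/Sxx = 371.1996/16696.648 = 0.022232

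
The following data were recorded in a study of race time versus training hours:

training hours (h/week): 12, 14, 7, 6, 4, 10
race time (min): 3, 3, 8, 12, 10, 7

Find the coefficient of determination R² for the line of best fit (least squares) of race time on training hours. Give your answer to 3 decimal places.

n = 6, Σx = 53, Σy = 43, Σxy = 316, Σx² = 541, Σy² = 375
Sxx = Σx² − (Σx)²/n = 541 − 468.166667 = 72.833333
Sxy = Σxy − (Σx)(Σy)/n = 316 − 379.833333 = -63.833333
Syy = Σy² − (Σy)²/n = 375 − 308.166667 = 66.833333
R² = Sxy²/(Sxx·Syy) = (-63.833333)²/(72.833333·66.833333) = 0.837089

0.837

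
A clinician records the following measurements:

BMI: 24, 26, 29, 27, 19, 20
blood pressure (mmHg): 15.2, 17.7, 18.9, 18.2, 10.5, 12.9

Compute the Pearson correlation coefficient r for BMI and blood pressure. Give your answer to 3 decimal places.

n = 6, Σx = 145, Σy = 93.4, Σxy = 2322, Σx² = 3583, Σy² = 1509.44
Sxx = Σx² − (Σx)²/n = 3583 − 3504.166667 = 78.833333
Sxy = Σxy − (Σx)(Σy)/n = 2322 − 2257.166667 = 64.833333
Syy = Σy² − (Σy)²/n = 1509.44 − 1453.926667 = 55.513333
r = Sxy/√(Sxx·Syy) = 64.833333/√(4376.301111) = 64.833333/66.153618 = 0.980042

0.980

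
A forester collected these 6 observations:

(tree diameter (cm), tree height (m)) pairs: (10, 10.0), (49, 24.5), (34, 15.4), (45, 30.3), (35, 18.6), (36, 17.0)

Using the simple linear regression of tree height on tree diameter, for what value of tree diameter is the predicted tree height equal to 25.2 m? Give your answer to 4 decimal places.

n = 6, Σx = 209, Σy = 115.8, Σxy = 4450.6, Σx² = 8203
Sxx = Σx² − (Σx)²/n = 8203 − 7280.166667 = 922.833333
Sxy = Σxy − (Σx)(Σy)/n = 4450.6 − 4033.7 = 416.9
b = Sxy/Sxx = 416.9/922.833333 = 0.451761
a = ȳ − b·x̄ = 19.3 − 0.451761·34.833333 = 3.563663
Set a + b·x = 25.2: x = (25.2 − 3.563663) / 0.451761 = 47.893340

47.8933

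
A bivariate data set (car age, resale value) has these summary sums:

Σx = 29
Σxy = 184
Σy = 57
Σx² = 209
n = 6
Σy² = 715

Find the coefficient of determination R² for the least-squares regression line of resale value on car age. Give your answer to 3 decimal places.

Sxx = Σx² − (Σx)²/n = 209 − 140.166667 = 68.833333
Sxy = Σxy − (Σx)(Σy)/n = 184 − 275.5 = -91.5
Syy = Σy² − (Σy)²/n = 715 − 541.5 = 173.5
R² = Sxy²/(Sxx·Syy) = (-91.5)²/(68.833333·173.5) = 0.701042

0.701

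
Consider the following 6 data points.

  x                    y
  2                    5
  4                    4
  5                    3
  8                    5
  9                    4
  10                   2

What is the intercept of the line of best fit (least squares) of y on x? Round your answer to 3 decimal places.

n = 6, Σx = 38, Σy = 23, Σxy = 137, Σx² = 290
Sxx = Σx² − (Σx)²/n = 290 − 240.666667 = 49.333333
Sxy = Σxy − (Σx)(Σy)/n = 137 − 145.666667 = -8.666667
b = Sxy/Sxx = -8.666667/49.333333 = -0.175676
a = ȳ − b·x̄ = 3.833333 − (-0.175676)·6.333333 = 4.945946

4.946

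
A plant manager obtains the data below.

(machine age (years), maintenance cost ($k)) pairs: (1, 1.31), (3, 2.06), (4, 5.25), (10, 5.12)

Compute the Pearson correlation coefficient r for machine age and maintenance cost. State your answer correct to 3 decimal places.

0.752

n = 4, Σx = 18, Σy = 13.74, Σxy = 79.69, Σx² = 126, Σy² = 59.7366
Sxx = Σx² − (Σx)²/n = 126 − 81 = 45
Sxy = Σxy − (Σx)(Σy)/n = 79.69 − 61.83 = 17.86
Syy = Σy² − (Σy)²/n = 59.7366 − 47.1969 = 12.5397
r = Sxy/√(Sxx·Syy) = 17.86/√(564.2865) = 17.86/23.754715 = 0.751851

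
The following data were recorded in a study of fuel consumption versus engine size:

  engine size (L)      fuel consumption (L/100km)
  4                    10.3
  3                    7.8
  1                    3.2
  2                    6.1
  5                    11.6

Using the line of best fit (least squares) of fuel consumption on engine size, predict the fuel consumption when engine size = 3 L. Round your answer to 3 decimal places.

7.800

n = 5, Σx = 15, Σy = 39, Σxy = 138, Σx² = 55
Sxx = Σx² − (Σx)²/n = 55 − 45 = 10
Sxy = Σxy − (Σx)(Σy)/n = 138 − 117 = 21
b = Sxy/Sxx = 21/10 = 2.1
a = ȳ − b·x̄ = 7.8 − 2.1·3 = 1.5
ŷ(3) = a + b·3 = 1.5 + 2.1·3 = 7.8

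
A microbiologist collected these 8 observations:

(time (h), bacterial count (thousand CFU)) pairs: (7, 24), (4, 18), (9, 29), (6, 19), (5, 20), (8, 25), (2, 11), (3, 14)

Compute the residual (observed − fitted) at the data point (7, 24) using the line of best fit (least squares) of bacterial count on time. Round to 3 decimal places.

n = 8, Σx = 44, Σy = 160, Σxy = 979, Σx² = 284
Sxx = Σx² − (Σx)²/n = 284 − 242 = 42
Sxy = Σxy − (Σx)(Σy)/n = 979 − 880 = 99
b = Sxy/Sxx = 99/42 = 2.357143
a = ȳ − b·x̄ = 20 − 2.357143·5.5 = 7.035714
ŷ(7) = 7.035714 + 2.357143·7 = 23.535714
residual = y − ŷ = 24 − 23.535714 = 0.464286

0.464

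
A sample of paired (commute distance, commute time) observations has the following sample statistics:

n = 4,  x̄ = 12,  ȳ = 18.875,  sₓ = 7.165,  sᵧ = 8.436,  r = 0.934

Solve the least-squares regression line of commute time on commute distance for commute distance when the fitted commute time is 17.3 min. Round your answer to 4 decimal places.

b = r · sᵧ/sₓ = 0.934 · 8.436/7.165 = 1.099682
a = ȳ − b·x̄ = 18.875 − 1.099682·12 = 5.678812
Set a + b·x = 17.3: x = (17.3 − 5.678812) / 1.099682 = 10.567768

10.5678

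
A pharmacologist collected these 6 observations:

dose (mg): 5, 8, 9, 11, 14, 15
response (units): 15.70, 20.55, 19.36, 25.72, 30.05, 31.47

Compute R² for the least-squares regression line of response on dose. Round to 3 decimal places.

n = 6, Σx = 62, Σy = 142.85, Σxy = 1592.81, Σx² = 712, Σy² = 3598.4839
Sxx = Σx² − (Σx)²/n = 712 − 640.666667 = 71.333333
Sxy = Σxy − (Σx)(Σy)/n = 1592.81 − 1476.116667 = 116.693333
Syy = Σy² − (Σy)²/n = 3598.4839 − 3401.020417 = 197.463483
R² = Sxy²/(Sxx·Syy) = (116.693333)²/(71.333333·197.463483) = 0.966747

0.967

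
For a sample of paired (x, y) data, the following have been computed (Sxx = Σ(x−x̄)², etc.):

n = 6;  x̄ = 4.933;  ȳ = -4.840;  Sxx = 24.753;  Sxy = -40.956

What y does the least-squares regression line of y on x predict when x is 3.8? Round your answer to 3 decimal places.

-2.965

b = Sxy/Sxx = -40.956/24.753 = -1.654587
a = ȳ − b·x̄ = -4.84 − (-1.654587)·4.933 = 3.322079
ŷ(3.8) = a + b·3.8 = 3.322079 + (-1.654587)·3.8 = -2.965353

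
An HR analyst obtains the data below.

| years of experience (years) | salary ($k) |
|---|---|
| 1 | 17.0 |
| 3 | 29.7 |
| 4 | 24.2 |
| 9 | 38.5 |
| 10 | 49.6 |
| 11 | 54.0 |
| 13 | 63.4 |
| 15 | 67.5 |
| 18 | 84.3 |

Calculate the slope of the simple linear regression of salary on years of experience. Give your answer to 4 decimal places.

n = 9, Σx = 84, Σy = 428.2, Σxy = 4993.5, Σx² = 1046
Sxx = Σx² − (Σx)²/n = 1046 − 784 = 262
Sxy = Σxy − (Σx)(Σy)/n = 4993.5 − 3996.533333 = 996.966667
b = Sxy/Sxx = 996.966667/262 = 3.805216

3.8052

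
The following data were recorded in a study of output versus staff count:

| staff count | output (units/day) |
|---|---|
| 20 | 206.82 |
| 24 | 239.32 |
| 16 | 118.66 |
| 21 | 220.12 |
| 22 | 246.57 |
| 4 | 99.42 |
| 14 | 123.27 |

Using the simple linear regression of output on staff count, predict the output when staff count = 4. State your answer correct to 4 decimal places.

70.4724

n = 7, Σx = 121, Σy = 1254.18, Σxy = 23949.16, Σx² = 2369
Sxx = Σx² − (Σx)²/n = 2369 − 2091.571429 = 277.428571
Sxy = Σxy − (Σx)(Σy)/n = 23949.16 − 21679.397143 = 2269.762857
b = Sxy/Sxx = 2269.762857/277.428571 = 8.181432
a = ȳ − b·x̄ = 179.168571 − 8.181432·17.285714 = 37.746684
ŷ(4) = a + b·4 = 37.746684 + 8.181432·4 = 70.472410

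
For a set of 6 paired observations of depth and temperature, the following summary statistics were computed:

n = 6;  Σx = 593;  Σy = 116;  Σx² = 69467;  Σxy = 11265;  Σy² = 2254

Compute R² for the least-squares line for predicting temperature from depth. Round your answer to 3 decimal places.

Sxx = Σx² − (Σx)²/n = 69467 − 58608.166667 = 10858.833333
Sxy = Σxy − (Σx)(Σy)/n = 11265 − 11464.666667 = -199.666667
Syy = Σy² − (Σy)²/n = 2254 − 2242.666667 = 11.333333
R² = Sxy²/(Sxx·Syy) = (-199.666667)²/(10858.833333·11.333333) = 0.323944

0.324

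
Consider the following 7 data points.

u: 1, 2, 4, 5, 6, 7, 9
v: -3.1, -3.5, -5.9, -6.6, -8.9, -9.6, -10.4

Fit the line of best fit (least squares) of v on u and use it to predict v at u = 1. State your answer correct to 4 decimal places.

-2.9259

n = 7, Σx = 34, Σy = -48, Σxy = -280.9, Σx² = 212
Sxx = Σx² − (Σx)²/n = 212 − 165.142857 = 46.857143
Sxy = Σxy − (Σx)(Σy)/n = -280.9 − (-233.142857) = -47.757143
b = Sxy/Sxx = -47.757143/46.857143 = -1.019207
a = ȳ − b·x̄ = -6.857143 − (-1.019207)·4.857143 = -1.906707
ŷ(1) = a + b·1 = -1.906707 + (-1.019207)·1 = -2.925915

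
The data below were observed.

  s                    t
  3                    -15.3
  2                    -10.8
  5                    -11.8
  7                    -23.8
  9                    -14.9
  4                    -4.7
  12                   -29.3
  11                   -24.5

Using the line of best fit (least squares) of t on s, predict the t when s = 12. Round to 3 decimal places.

-26.337

n = 8, Σx = 53, Σy = -135.1, Σxy = -1067.1, Σx² = 449
Sxx = Σx² − (Σx)²/n = 449 − 351.125 = 97.875
Sxy = Σxy − (Σx)(Σy)/n = -1067.1 − (-895.0375) = -172.0625
b = Sxy/Sxx = -172.0625/97.875 = -1.757982
a = ȳ − b·x̄ = -16.8875 − (-1.757982)·6.625 = -5.240868
ŷ(12) = a + b·12 = -5.240868 + (-1.757982)·12 = -26.336654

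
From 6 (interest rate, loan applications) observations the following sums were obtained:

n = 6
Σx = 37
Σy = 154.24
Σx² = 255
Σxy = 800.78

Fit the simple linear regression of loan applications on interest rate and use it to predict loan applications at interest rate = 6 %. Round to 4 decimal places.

26.6406

Sxx = Σx² − (Σx)²/n = 255 − 228.166667 = 26.833333
Sxy = Σxy − (Σx)(Σy)/n = 800.78 − 951.146667 = -150.366667
b = Sxy/Sxx = -150.366667/26.833333 = -5.603727
a = ȳ − b·x̄ = 25.706667 − (-5.603727)·6.166667 = 60.262981
ŷ(6) = a + b·6 = 60.262981 + (-5.603727)·6 = 26.640621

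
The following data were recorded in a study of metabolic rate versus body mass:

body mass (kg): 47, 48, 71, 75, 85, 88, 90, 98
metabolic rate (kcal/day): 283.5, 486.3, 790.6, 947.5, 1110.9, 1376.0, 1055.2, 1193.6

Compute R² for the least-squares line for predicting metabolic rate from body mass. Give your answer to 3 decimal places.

n = 8, Σx = 602, Σy = 7243.6, Σxy = 591317.3, Σx² = 47852, Σy² = 7505267.36
Sxx = Σx² − (Σx)²/n = 47852 − 45300.5 = 2551.5
Sxy = Σxy − (Σx)(Σy)/n = 591317.3 − 545080.9 = 46236.4
Syy = Σy² − (Σy)²/n = 7505267.36 − 6558717.62 = 946549.74
R² = Sxy²/(Sxx·Syy) = (46236.4)²/(2551.5·946549.74) = 0.885175

0.885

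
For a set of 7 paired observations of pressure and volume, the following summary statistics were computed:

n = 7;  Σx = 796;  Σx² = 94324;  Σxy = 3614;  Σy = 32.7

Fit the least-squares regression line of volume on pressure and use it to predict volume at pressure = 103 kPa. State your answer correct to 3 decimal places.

Sxx = Σx² − (Σx)²/n = 94324 − 90516.571429 = 3807.428571
Sxy = Σxy − (Σx)(Σy)/n = 3614 − 3718.457143 = -104.457143
b = Sxy/Sxx = -104.457143/3807.428571 = -0.027435
a = ȳ − b·x̄ = 4.671429 − (-0.027435)·113.714286 = 7.791190
ŷ(103) = a + b·103 = 7.791190 + (-0.027435)·103 = 4.965376

4.965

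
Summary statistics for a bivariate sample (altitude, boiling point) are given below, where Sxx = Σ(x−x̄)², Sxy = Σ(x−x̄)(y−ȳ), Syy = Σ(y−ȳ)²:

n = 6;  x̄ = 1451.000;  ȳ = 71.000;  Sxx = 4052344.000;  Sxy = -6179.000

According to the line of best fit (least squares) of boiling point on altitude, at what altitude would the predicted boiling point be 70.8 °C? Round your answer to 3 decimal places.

1582.165

b = Sxy/Sxx = -6179/4052344 = -0.001525
a = ȳ − b·x̄ = 71 − (-0.001525)·1451 = 73.212480
Set a + b·x = 70.8: x = (70.8 − 73.212480) / (-0.001525) = 1582.165043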